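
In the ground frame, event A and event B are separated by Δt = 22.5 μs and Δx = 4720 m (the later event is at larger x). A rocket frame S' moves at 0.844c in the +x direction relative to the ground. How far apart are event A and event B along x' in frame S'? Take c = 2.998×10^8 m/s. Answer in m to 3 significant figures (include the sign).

Δx' ≈ -1810 m

γ = 1/√(1 − 0.844²) = 1.8645
Δx' = γ(Δx − vΔt) = 1.8645 × (4720 m − 0.844×(2.998×10^8 m/s)×22.5×10^-6 s)
= 1.8645 × (-973.20 m) = -1810 m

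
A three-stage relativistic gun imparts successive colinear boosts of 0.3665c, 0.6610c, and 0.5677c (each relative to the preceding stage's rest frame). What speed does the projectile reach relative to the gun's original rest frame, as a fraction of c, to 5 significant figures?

Compose boost 2: (0.6610 + 0.3665)/(1 + 0.6610×0.3665) = 1.0275/1.242257 = 0.8271239
Compose boost 3: (0.5677 + 0.8271239)/(1 + 0.5677×0.8271239) = 1.394824/1.469558 = 0.94915

u ≈ 0.94915c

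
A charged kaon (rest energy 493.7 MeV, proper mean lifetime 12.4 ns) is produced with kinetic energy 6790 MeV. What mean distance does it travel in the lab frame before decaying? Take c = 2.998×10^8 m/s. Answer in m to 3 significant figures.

d ≈ 54.7 m

γ = 1 + K/(m₀c²) = 1 + 6790/493.7 = 14.753
β = √(1 − 1/γ²) = 0.99770
Dilated lifetime: γτ₀ = 14.753 × 12.4 ns = 182.94 ns
d = βc·γτ₀ = 0.99770 × (2.998×10^8 m/s) × 1.8294×10^-7 s = 54.7 m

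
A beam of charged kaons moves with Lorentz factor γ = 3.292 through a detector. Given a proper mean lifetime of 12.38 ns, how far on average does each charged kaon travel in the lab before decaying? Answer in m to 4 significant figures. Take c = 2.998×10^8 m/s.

d ≈ 11.64 m

β = √(1 − 1/γ²) = √(1 − 1/3.292²) = 0.952746
Dilated lifetime: Δt = γτ₀ = 3.292 × 12.38 ns = 40.7550 ns
d = vΔt = 0.952746c × 40.7550 ns = 2.85633×10^8 m/s × 4.07550×10^-8 s = 11.64 m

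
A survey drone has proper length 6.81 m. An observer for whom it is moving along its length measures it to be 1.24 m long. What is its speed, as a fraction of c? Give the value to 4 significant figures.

β ≈ 0.9833

γ = L₀/L = 6.81/1.24 = 5.49194
β = √(1 − 1/γ²) = 0.9833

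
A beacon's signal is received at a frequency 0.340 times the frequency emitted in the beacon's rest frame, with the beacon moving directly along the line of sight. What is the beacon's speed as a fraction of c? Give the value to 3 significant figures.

f_obs/f_src = √((1−β)/(1+β)) = 0.340  ⇒  (1−β)/(1+β) = 0.11560
β = |1 − D²|/(1 + D²) = |1 − 0.11560|/(1 + 0.11560) = 0.793

β ≈ 0.793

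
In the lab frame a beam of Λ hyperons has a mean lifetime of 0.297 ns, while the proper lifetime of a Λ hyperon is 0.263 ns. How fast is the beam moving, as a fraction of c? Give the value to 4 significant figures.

β ≈ 0.4646

γ = Δt/τ₀ = 0.297/0.263 = 1.12928
β = √(1 − 1/γ²) = √(1 − 1/1.12928²) = 0.4646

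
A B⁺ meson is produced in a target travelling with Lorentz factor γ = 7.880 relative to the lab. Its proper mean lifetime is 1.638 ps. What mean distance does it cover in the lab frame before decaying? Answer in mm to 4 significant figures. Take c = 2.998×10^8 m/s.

d ≈ 3.838 mm

β = √(1 − 1/γ²) = √(1 − 1/7.880²) = 0.991915
Dilated lifetime: Δt = γτ₀ = 7.880 × 1.638 ps = 12.9074 ps
d = vΔt = 0.991915c × 12.9074 ps = 2.97376×10^8 m/s × 1.29074×10^-11 s = 3.838 mm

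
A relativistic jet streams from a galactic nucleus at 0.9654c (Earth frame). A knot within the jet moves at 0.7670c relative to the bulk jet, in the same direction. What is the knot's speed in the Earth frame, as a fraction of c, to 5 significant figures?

Relativistic velocity addition: u = (u' + v)/(1 + u'v/c²)
= (0.7670 + 0.9654)/(1 + 0.7670×0.9654) = 1.7324/1.740462 = 0.99537

u ≈ 0.99537c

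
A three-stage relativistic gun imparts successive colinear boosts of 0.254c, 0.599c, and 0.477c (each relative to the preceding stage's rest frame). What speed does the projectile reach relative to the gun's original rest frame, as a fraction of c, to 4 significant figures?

Compose boost 2: (0.599 + 0.254)/(1 + 0.599×0.254) = 0.8530/1.15215 = 0.740358
Compose boost 3: (0.477 + 0.740358)/(1 + 0.477×0.740358) = 1.21736/1.35315 = 0.8996

u ≈ 0.8996c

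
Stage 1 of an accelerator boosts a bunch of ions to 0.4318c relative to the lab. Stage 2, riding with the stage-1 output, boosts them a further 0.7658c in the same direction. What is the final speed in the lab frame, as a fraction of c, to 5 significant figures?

u ≈ 0.90000c

Compose boost 2: (0.7658 + 0.4318)/(1 + 0.7658×0.4318) = 1.1976/1.330672 = 0.90000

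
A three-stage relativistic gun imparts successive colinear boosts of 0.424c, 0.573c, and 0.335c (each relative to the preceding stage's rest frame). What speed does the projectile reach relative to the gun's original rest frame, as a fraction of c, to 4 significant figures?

u ≈ 0.8963c

Compose boost 2: (0.573 + 0.424)/(1 + 0.573×0.424) = 0.9970/1.24295 = 0.802123
Compose boost 3: (0.335 + 0.802123)/(1 + 0.335×0.802123) = 1.13712/1.26871 = 0.8963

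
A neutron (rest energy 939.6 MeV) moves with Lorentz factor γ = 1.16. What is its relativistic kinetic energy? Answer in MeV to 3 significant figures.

γ = 1.16 (given)
K = (γ − 1)m₀c² = (1.16 − 1) × 939.6 MeV = 0.16000 × 939.6 MeV = 150 MeV

K ≈ 150 MeV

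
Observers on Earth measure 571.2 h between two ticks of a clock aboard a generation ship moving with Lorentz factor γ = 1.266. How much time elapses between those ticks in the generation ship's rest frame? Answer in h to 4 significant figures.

τ₀ ≈ 451.2 h

γ = 1.266 (given)
Proper time: τ₀ = Δt/γ = 571.2/1.266 = 451.2 h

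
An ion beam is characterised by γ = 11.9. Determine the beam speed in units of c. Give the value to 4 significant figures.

β = √(1 − 1/γ²) = √(1 − 1/11.9²) = √(0.992938) = 0.9965

β ≈ 0.9965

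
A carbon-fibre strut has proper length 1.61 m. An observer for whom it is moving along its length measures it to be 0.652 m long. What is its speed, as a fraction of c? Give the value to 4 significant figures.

β ≈ 0.9143

γ = L₀/L = 1.61/0.652 = 2.46933
β = √(1 − 1/γ²) = 0.9143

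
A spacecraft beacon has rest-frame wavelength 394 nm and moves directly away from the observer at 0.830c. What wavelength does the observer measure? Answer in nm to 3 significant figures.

Relativistic Doppler: λ_obs = λ_src √((1+β)/(1−β))
= 394 × √(1.8300/0.17000) = 394 × 3.2810 = 1290 nm

λ_obs ≈ 1290 nm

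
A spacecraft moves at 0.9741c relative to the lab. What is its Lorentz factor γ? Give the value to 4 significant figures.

γ ≈ 4.422

γ = 1/√(1 − β²) = 1/√(1 − 0.9741²) = 1/√(0.0511292) = 4.422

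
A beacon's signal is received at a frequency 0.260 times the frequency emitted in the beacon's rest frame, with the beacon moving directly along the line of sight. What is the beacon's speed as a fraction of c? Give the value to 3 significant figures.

β ≈ 0.873

f_obs/f_src = √((1−β)/(1+β)) = 0.260  ⇒  (1−β)/(1+β) = 0.067600
β = |1 − D²|/(1 + D²) = |1 − 0.067600|/(1 + 0.067600) = 0.873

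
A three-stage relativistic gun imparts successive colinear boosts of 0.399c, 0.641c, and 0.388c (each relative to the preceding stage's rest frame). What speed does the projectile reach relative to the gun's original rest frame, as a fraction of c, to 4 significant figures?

Compose boost 2: (0.641 + 0.399)/(1 + 0.641×0.399) = 1.040/1.25576 = 0.828184
Compose boost 3: (0.388 + 0.828184)/(1 + 0.388×0.828184) = 1.21618/1.32134 = 0.9204

u ≈ 0.9204c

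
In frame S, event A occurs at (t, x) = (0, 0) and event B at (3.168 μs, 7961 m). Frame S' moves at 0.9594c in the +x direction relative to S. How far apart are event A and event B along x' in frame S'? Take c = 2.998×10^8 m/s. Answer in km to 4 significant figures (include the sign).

γ = 1/√(1 − 0.9594²) = 3.54548
Δx' = γ(Δx − vΔt) = 3.54548 × (7961 m − 0.9594×(2.998×10^8 m/s)×3.168×10^-6 s)
= 3.54548 × (7049.79 m) = 24.99 km

Δx' ≈ 24.99 km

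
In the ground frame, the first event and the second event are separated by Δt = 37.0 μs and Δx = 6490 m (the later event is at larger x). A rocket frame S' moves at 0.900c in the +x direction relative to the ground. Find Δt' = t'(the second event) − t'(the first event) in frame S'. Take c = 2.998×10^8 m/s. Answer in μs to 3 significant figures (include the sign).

Δt' ≈ 40.2 μs

γ = 1/√(1 − 0.900²) = 2.2942
Δt' = γ(Δt − vΔx/c²) = 2.2942 × (37.0 μs − 0.900×6490 m / (2.998×10^8 m/s))
= 2.2942 × (17.517 μs) = 40.2 μs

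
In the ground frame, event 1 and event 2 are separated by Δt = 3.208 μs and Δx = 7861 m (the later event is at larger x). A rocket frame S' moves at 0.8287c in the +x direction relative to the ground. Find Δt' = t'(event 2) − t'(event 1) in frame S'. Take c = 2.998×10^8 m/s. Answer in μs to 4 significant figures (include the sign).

γ = 1/√(1 − 0.8287²) = 1.78669
Δt' = γ(Δt − vΔx/c²) = 1.78669 × (3.208 μs − 0.8287×7861 m / (2.998×10^8 m/s))
= 1.78669 × (-18.5212 μs) = -33.09 μs

Δt' ≈ -33.09 μs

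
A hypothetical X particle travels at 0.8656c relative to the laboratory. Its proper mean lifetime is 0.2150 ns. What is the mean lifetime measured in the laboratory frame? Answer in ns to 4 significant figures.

Δt ≈ 0.4294 ns

γ = 1/√(1 − 0.8656²) = 1.99706
Time dilation: Δt = γτ₀ = 1.99706 × 0.2150 ns = 0.4294 ns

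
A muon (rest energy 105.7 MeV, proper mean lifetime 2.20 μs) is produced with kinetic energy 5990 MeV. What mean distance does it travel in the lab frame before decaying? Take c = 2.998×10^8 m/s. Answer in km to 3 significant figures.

d ≈ 38.0 km

γ = 1 + K/(m₀c²) = 1 + 5990/105.7 = 57.670
β = √(1 − 1/γ²) = 0.99985
Dilated lifetime: γτ₀ = 57.670 × 2.20 μs = 126.87 μs
d = βc·γτ₀ = 0.99985 × (2.998×10^8 m/s) × 0.00012687 s = 38.0 km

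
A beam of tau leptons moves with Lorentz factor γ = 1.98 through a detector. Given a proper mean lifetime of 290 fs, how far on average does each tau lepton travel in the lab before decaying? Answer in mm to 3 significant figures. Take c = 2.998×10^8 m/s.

β = √(1 − 1/γ²) = √(1 − 1/1.98²) = 0.86309
Dilated lifetime: Δt = γτ₀ = 1.98 × 290 fs = 574.20 fs
d = vΔt = 0.86309c × 574.20 fs = 2.5875×10^8 m/s × 5.7420×10^-13 s = 0.149 mm

d ≈ 0.149 mm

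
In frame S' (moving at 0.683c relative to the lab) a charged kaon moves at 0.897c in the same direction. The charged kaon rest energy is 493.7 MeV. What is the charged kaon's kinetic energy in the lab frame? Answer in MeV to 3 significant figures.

K ≈ 1970 MeV

u_lab = (0.897 + 0.683)/(1 + 0.897×0.683) = 0.979753
γ = 1/√(1 − 0.979753²) = 4.9948
K = (γ − 1)m₀c² = (4.9948 − 1) × 493.7 = 3.9948 × 493.7 = 1970 MeV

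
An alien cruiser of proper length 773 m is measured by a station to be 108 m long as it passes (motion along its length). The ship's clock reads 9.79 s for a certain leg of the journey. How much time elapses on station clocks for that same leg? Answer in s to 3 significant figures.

Length contraction ⇒ γ = L₀/L = 773/108 = 7.1574
Time dilation: Δt = γτ₀ = 7.1574 × 9.79 s = 70.1 s

Δt ≈ 70.1 s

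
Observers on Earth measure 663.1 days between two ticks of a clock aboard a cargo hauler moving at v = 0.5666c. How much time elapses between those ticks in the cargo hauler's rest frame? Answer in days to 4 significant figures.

τ₀ ≈ 546.4 days

γ = 1/√(1 − 0.5666²) = 1.21360
Proper time: τ₀ = Δt/γ = 663.1/1.21360 = 546.4 days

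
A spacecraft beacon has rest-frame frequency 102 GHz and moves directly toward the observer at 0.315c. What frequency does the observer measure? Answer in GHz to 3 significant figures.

f_obs ≈ 141 GHz

Relativistic Doppler: f_obs = f_src √((1+β)/(1−β))
= 102 × √(1.3150/0.68500) = 102 × 1.3855 = 141 GHz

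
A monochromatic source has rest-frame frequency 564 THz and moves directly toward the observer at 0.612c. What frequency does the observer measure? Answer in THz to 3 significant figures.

f_obs ≈ 1150 THz

Relativistic Doppler: f_obs = f_src √((1+β)/(1−β))
= 564 × √(1.6120/0.38800) = 564 × 2.0383 = 1150 THz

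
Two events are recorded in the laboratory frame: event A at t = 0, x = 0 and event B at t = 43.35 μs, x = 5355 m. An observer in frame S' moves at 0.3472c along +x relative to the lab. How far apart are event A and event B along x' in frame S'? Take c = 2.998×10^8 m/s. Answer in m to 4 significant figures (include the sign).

Δx' ≈ 898.6 m

γ = 1/√(1 − 0.3472²) = 1.06634
Δx' = γ(Δx − vΔt) = 1.06634 × (5355 m − 0.3472×(2.998×10^8 m/s)×43.35×10^-6 s)
= 1.06634 × (842.674 m) = 898.6 m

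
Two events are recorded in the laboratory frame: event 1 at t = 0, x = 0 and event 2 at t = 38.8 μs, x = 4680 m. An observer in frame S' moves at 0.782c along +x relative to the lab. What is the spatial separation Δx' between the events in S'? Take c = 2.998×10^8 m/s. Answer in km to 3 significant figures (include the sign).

Δx' ≈ -7.09 km

γ = 1/√(1 − 0.782²) = 1.6044
Δx' = γ(Δx − vΔt) = 1.6044 × (4680 m − 0.782×(2.998×10^8 m/s)×38.8×10^-6 s)
= 1.6044 × (-4416.4 m) = -7.09 km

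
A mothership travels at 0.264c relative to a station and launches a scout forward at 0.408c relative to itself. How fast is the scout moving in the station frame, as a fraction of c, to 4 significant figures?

Compose boost 2: (0.408 + 0.264)/(1 + 0.408×0.264) = 0.6720/1.10771 = 0.6067

u ≈ 0.6067c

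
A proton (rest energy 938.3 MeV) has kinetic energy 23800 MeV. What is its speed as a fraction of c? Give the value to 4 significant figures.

β ≈ 0.9993

γ = 1 + K/(m₀c²) = 1 + 23800/938.3 = 26.3650
β = √(1 − 1/γ²) = 0.9993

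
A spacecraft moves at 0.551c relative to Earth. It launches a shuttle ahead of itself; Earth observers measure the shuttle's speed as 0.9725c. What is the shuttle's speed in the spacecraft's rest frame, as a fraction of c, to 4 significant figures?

u' ≈ 0.9081c

Inverse velocity addition: u' = (u − v)/(1 − uv/c²)
= (0.9725 − 0.551)/(1 − 0.9725×0.551) = 0.4215/0.464152 = 0.9081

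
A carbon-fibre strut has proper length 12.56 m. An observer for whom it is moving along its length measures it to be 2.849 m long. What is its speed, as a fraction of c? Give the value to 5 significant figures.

γ = L₀/L = 12.56/2.849 = 4.408564
β = √(1 − 1/γ²) = 0.97393

β ≈ 0.97393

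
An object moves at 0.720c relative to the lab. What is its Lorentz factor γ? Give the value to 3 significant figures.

γ ≈ 1.44

γ = 1/√(1 − β²) = 1/√(1 − 0.720²) = 1/√(0.48160) = 1.44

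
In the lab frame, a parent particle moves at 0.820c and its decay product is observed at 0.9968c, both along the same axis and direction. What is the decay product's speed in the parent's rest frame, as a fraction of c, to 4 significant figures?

u' ≈ 0.9681c

Inverse velocity addition: u' = (u − v)/(1 − uv/c²)
= (0.9968 − 0.820)/(1 − 0.9968×0.820) = 0.1768/0.182624 = 0.9681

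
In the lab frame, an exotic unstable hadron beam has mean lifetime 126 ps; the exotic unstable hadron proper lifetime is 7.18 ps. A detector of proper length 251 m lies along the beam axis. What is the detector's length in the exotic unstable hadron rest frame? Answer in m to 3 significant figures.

Time dilation ⇒ γ = Δt/τ₀ = 126/7.18 = 17.549
Length contraction: L = L₀/γ = 251/17.549 = 14.3 m

L ≈ 14.3 m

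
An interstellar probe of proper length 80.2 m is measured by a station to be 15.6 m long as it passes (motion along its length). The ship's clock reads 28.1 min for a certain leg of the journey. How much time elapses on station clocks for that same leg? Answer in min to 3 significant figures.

Length contraction ⇒ γ = L₀/L = 80.2/15.6 = 5.1410
Time dilation: Δt = γτ₀ = 5.1410 × 28.1 min = 144 min

Δt ≈ 144 min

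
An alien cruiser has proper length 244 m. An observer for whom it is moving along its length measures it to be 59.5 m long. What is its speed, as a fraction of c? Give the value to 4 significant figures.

β ≈ 0.9698

γ = L₀/L = 244/59.5 = 4.10084
β = √(1 − 1/γ²) = 0.9698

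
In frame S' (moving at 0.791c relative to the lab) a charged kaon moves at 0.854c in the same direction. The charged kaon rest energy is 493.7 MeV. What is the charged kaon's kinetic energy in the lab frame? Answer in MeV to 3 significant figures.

K ≈ 2110 MeV

u_lab = (0.854 + 0.791)/(1 + 0.854×0.791) = 0.981788
γ = 1/√(1 − 0.981788²) = 5.2638
K = (γ − 1)m₀c² = (5.2638 − 1) × 493.7 = 4.2638 × 493.7 = 2110 MeV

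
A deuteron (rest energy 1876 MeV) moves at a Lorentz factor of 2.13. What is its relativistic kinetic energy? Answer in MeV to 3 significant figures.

γ = 2.13 (given)
K = (γ − 1)m₀c² = (2.13 − 1) × 1876 MeV = 1.1300 × 1876 MeV = 2120 MeV

K ≈ 2120 MeV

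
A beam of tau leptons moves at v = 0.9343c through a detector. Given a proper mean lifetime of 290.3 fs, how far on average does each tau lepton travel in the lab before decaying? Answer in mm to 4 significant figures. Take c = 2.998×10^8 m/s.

d ≈ 0.2281 mm

γ = 1/√(1 − 0.9343²) = 2.80515
Dilated lifetime: Δt = γτ₀ = 2.80515 × 290.3 fs = 814.334 fs
d = vΔt = 0.9343c × 814.334 fs = 2.80103×10^8 m/s × 8.14334×10^-13 s = 0.2281 mm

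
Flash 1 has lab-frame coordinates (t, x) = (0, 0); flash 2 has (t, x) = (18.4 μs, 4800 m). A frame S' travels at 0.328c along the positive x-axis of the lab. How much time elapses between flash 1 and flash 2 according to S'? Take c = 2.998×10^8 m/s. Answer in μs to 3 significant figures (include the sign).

Δt' ≈ 13.9 μs

γ = 1/√(1 − 0.328²) = 1.0586
Δt' = γ(Δt − vΔx/c²) = 1.0586 × (18.4 μs − 0.328×4800 m / (2.998×10^8 m/s))
= 1.0586 × (13.148 μs) = 13.9 μs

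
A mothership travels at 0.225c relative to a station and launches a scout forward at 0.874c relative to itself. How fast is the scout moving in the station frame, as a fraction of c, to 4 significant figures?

Compose boost 2: (0.874 + 0.225)/(1 + 0.874×0.225) = 1.099/1.19665 = 0.9184

u ≈ 0.9184c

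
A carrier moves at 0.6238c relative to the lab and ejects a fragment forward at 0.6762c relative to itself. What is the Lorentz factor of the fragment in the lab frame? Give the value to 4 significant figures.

γ ≈ 2.469

u_lab = (0.6762 + 0.6238)/(1 + 0.6762×0.6238) = 1.3000/1.421814 = 0.9143252
γ = 1/√(1 − 0.9143252²) = 2.469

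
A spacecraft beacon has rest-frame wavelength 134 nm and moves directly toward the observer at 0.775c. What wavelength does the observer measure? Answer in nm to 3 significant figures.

λ_obs ≈ 47.7 nm

Relativistic Doppler: λ_obs = λ_src √((1−β)/(1+β))
= 134 × √(0.22500/1.7750) = 134 × 0.35603 = 47.7 nm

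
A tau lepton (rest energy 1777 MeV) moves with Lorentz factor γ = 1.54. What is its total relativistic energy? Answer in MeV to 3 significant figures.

E ≈ 2740 MeV

γ = 1.54 (given)
E = γm₀c² = 1.54 × 1777 MeV = 2740 MeV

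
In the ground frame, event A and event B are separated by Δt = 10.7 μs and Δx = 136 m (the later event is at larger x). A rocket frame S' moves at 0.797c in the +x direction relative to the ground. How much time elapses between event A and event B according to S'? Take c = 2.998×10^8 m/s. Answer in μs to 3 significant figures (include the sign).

Δt' ≈ 17.1 μs

γ = 1/√(1 − 0.797²) = 1.6557
Δt' = γ(Δt − vΔx/c²) = 1.6557 × (10.7 μs − 0.797×136 m / (2.998×10^8 m/s))
= 1.6557 × (10.338 μs) = 17.1 μs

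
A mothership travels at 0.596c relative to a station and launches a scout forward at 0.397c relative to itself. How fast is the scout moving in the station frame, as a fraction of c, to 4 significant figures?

Compose boost 2: (0.397 + 0.596)/(1 + 0.397×0.596) = 0.9930/1.23661 = 0.8030

u ≈ 0.8030c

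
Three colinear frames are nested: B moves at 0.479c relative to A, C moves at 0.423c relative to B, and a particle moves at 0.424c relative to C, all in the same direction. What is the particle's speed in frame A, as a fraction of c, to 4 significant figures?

u ≈ 0.8908c

Compose boost 2: (0.423 + 0.479)/(1 + 0.423×0.479) = 0.9020/1.20262 = 0.750031
Compose boost 3: (0.424 + 0.750031)/(1 + 0.424×0.750031) = 1.17403/1.31801 = 0.8908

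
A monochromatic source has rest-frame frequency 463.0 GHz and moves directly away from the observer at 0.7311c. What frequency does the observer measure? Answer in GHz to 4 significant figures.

Relativistic Doppler: f_obs = f_src √((1−β)/(1+β))
= 463.0 × √(0.268900/1.73110) = 463.0 × 0.394125 = 182.5 GHz

f_obs ≈ 182.5 GHz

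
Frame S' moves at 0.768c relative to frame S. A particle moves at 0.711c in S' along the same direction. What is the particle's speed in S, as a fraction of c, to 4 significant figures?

Relativistic velocity addition: u = (u' + v)/(1 + u'v/c²)
= (0.711 + 0.768)/(1 + 0.711×0.768) = 1.479/1.54605 = 0.9566

u ≈ 0.9566c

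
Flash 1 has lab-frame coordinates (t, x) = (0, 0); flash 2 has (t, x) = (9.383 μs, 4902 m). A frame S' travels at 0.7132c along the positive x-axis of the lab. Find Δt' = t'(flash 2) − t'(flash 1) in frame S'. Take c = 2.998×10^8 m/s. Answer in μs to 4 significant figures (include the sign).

γ = 1/√(1 − 0.7132²) = 1.42661
Δt' = γ(Δt − vΔx/c²) = 1.42661 × (9.383 μs − 0.7132×4902 m / (2.998×10^8 m/s))
= 1.42661 × (-2.27846 μs) = -3.250 μs

Δt' ≈ -3.250 μs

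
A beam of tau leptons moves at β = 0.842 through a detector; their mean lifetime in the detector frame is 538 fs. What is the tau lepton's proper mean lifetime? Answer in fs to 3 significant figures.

τ₀ ≈ 290 fs

γ = 1/√(1 − 0.842²) = 1.8536
Proper time: τ₀ = Δt/γ = 538/1.8536 = 290 fs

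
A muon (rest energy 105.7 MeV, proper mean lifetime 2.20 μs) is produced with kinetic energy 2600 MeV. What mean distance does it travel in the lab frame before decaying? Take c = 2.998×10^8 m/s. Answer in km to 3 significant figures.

d ≈ 16.9 km

γ = 1 + K/(m₀c²) = 1 + 2600/105.7 = 25.598
β = √(1 − 1/γ²) = 0.99924
Dilated lifetime: γτ₀ = 25.598 × 2.20 μs = 56.315 μs
d = βc·γτ₀ = 0.99924 × (2.998×10^8 m/s) × 5.6315×10^-5 s = 16.9 km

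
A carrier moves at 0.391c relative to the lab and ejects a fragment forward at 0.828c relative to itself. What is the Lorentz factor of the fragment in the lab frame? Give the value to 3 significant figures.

γ ≈ 2.56

u_lab = (0.828 + 0.391)/(1 + 0.828×0.391) = 1.219/1.32375 = 0.920870
γ = 1/√(1 − 0.920870²) = 2.56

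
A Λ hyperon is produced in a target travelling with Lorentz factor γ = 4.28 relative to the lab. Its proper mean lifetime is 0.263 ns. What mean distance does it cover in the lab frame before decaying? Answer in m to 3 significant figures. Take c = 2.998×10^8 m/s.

β = √(1 − 1/γ²) = √(1 − 1/4.28²) = 0.97232
Dilated lifetime: Δt = γτ₀ = 4.28 × 0.263 ns = 1.1256 ns
d = vΔt = 0.97232c × 1.1256 ns = 2.9150×10^8 m/s × 1.1256×10^-9 s = 0.328 m

d ≈ 0.328 m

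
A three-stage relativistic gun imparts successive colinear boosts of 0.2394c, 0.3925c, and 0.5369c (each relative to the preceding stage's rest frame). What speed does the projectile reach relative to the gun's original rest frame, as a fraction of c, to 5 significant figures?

u ≈ 0.85070c

Compose boost 2: (0.3925 + 0.2394)/(1 + 0.3925×0.2394) = 0.63190/1.093965 = 0.5776239
Compose boost 3: (0.5369 + 0.5776239)/(1 + 0.5369×0.5776239) = 1.114524/1.310126 = 0.85070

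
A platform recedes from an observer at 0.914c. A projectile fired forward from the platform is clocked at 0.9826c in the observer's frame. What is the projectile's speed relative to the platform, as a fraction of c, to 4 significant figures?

u' ≈ 0.6732c

Inverse velocity addition: u' = (u − v)/(1 − uv/c²)
= (0.9826 − 0.914)/(1 − 0.9826×0.914) = 0.06860/0.101904 = 0.6732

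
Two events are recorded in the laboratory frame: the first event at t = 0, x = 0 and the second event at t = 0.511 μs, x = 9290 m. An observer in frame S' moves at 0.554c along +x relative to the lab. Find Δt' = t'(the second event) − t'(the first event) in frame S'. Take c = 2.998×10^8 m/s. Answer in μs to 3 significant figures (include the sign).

γ = 1/√(1 − 0.554²) = 1.2012
Δt' = γ(Δt − vΔx/c²) = 1.2012 × (0.511 μs − 0.554×9290 m / (2.998×10^8 m/s))
= 1.2012 × (-16.656 μs) = -20.0 μs

Δt' ≈ -20.0 μs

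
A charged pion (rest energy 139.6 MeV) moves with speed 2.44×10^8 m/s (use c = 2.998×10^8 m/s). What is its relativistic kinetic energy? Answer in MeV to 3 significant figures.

K ≈ 101 MeV

β = v/c = 2.44×10^8 / 2.998×10^8 = 0.81388
γ = 1/√(1 − 0.81388²) = 1.7211
K = (γ − 1)m₀c² = (1.7211 − 1) × 139.6 MeV = 0.72106 × 139.6 MeV = 101 MeV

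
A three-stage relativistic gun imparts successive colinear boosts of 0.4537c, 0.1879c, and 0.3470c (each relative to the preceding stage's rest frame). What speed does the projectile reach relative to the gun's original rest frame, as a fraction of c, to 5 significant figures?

Compose boost 2: (0.1879 + 0.4537)/(1 + 0.1879×0.4537) = 0.64160/1.085250 = 0.5912001
Compose boost 3: (0.3470 + 0.5912001)/(1 + 0.3470×0.5912001) = 0.9382001/1.205146 = 0.77849

u ≈ 0.77849c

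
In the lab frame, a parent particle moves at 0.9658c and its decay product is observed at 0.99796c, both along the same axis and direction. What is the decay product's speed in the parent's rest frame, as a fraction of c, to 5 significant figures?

Inverse velocity addition: u' = (u − v)/(1 − uv/c²)
= (0.99796 − 0.9658)/(1 − 0.99796×0.9658) = 0.032160/0.03617023 = 0.88913

u' ≈ 0.88913c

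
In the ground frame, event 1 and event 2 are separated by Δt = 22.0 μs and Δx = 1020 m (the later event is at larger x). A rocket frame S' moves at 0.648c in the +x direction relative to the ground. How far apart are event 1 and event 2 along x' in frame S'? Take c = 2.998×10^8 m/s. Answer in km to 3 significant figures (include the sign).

Δx' ≈ -4.27 km

γ = 1/√(1 − 0.648²) = 1.3130
Δx' = γ(Δx − vΔt) = 1.3130 × (1020 m − 0.648×(2.998×10^8 m/s)×22.0×10^-6 s)
= 1.3130 × (-3253.9 m) = -4.27 km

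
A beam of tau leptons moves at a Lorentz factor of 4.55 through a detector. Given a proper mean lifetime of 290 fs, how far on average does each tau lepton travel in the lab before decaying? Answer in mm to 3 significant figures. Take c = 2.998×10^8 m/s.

β = √(1 − 1/γ²) = √(1 − 1/4.55²) = 0.97555
Dilated lifetime: Δt = γτ₀ = 4.55 × 290 fs = 1319.5 fs
d = vΔt = 0.97555c × 1319.5 fs = 2.9247×10^8 m/s × 1.3195×10^-12 s = 0.386 mm

d ≈ 0.386 mm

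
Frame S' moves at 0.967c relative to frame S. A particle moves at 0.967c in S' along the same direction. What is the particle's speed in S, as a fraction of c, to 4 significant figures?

Relativistic velocity addition: u = (u' + v)/(1 + u'v/c²)
= (0.967 + 0.967)/(1 + 0.967×0.967) = 1.934/1.93509 = 0.9994

u ≈ 0.9994c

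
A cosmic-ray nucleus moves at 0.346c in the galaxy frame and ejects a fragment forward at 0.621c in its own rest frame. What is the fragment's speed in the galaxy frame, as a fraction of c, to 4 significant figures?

u ≈ 0.7960c

Compose boost 2: (0.621 + 0.346)/(1 + 0.621×0.346) = 0.9670/1.21487 = 0.7960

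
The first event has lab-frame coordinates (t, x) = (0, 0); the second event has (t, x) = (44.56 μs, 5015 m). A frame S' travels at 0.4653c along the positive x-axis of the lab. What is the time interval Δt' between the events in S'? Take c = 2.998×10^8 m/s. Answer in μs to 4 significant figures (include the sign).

Δt' ≈ 41.55 μs

γ = 1/√(1 − 0.4653²) = 1.12975
Δt' = γ(Δt − vΔx/c²) = 1.12975 × (44.56 μs − 0.4653×5015 m / (2.998×10^8 m/s))
= 1.12975 × (36.7765 μs) = 41.55 μs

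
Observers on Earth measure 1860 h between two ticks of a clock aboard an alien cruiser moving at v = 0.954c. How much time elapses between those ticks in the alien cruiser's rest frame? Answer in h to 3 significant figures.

τ₀ ≈ 558 h

γ = 1/√(1 − 0.954²) = 3.3355
Proper time: τ₀ = Δt/γ = 1860/3.3355 = 558 h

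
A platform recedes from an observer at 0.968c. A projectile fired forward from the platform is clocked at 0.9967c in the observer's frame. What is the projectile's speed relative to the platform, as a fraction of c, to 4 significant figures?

u' ≈ 0.8155c

Inverse velocity addition: u' = (u − v)/(1 − uv/c²)
= (0.9967 − 0.968)/(1 − 0.9967×0.968) = 0.02870/0.0351944 = 0.8155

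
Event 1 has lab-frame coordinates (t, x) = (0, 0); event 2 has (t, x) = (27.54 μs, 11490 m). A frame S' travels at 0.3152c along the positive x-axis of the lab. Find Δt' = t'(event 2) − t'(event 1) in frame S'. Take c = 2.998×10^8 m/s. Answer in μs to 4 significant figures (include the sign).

Δt' ≈ 16.29 μs

γ = 1/√(1 − 0.3152²) = 1.05371
Δt' = γ(Δt − vΔx/c²) = 1.05371 × (27.54 μs − 0.3152×11490 m / (2.998×10^8 m/s))
= 1.05371 × (15.4598 μs) = 16.29 μs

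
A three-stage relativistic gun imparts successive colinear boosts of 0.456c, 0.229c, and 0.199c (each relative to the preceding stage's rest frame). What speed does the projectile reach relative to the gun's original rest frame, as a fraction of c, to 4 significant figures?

Compose boost 2: (0.229 + 0.456)/(1 + 0.229×0.456) = 0.6850/1.10442 = 0.620233
Compose boost 3: (0.199 + 0.620233)/(1 + 0.199×0.620233) = 0.819233/1.12343 = 0.7292

u ≈ 0.7292c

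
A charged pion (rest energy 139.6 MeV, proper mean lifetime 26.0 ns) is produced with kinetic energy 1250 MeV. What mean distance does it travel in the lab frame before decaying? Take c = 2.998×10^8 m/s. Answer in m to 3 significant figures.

d ≈ 77.2 m

γ = 1 + K/(m₀c²) = 1 + 1250/139.6 = 9.9542
β = √(1 − 1/γ²) = 0.99494
Dilated lifetime: γτ₀ = 9.9542 × 26.0 ns = 258.81 ns
d = βc·γτ₀ = 0.99494 × (2.998×10^8 m/s) × 2.5881×10^-7 s = 77.2 m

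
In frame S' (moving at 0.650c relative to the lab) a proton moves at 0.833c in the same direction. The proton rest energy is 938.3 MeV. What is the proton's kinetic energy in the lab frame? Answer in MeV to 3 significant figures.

K ≈ 2500 MeV

u_lab = (0.833 + 0.650)/(1 + 0.833×0.650) = 0.962081
γ = 1/√(1 − 0.962081²) = 3.6662
K = (γ − 1)m₀c² = (3.6662 − 1) × 938.3 = 2.6662 × 938.3 = 2500 MeV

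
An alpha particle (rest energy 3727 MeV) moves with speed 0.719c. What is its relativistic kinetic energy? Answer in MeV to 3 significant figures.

γ = 1/√(1 − 0.719²) = 1.4388
K = (γ − 1)m₀c² = (1.4388 − 1) × 3727 MeV = 0.43883 × 3727 MeV = 1640 MeV

K ≈ 1640 MeV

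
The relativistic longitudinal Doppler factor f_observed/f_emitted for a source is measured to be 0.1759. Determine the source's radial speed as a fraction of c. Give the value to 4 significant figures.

β ≈ 0.9400

f_obs/f_src = √((1−β)/(1+β)) = 0.1759  ⇒  (1−β)/(1+β) = 0.0309408
β = |1 − D²|/(1 + D²) = |1 − 0.0309408|/(1 + 0.0309408) = 0.9400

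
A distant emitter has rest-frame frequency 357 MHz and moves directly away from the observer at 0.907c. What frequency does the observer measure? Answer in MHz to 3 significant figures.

f_obs ≈ 78.8 MHz

Relativistic Doppler: f_obs = f_src √((1−β)/(1+β))
= 357 × √(0.093000/1.9070) = 357 × 0.22083 = 78.8 MHz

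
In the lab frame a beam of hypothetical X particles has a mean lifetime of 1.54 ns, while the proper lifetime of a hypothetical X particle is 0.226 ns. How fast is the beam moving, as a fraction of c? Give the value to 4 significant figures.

γ = Δt/τ₀ = 1.54/0.226 = 6.81416
β = √(1 − 1/γ²) = √(1 − 1/6.81416²) = 0.9892

β ≈ 0.9892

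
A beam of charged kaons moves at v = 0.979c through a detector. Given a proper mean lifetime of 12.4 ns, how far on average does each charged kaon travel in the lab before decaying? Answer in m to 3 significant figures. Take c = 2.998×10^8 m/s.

d ≈ 17.9 m

γ = 1/√(1 − 0.979²) = 4.9053
Dilated lifetime: Δt = γτ₀ = 4.9053 × 12.4 ns = 60.826 ns
d = vΔt = 0.979c × 60.826 ns = 2.9350×10^8 m/s × 6.0826×10^-8 s = 17.9 m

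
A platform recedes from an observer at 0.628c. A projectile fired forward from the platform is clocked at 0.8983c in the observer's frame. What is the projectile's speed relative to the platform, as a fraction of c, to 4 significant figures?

Inverse velocity addition: u' = (u − v)/(1 − uv/c²)
= (0.8983 − 0.628)/(1 − 0.8983×0.628) = 0.2703/0.435868 = 0.6201

u' ≈ 0.6201c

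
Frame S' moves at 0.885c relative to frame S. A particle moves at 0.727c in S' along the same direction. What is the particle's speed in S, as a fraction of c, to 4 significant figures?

u ≈ 0.9809c

Relativistic velocity addition: u = (u' + v)/(1 + u'v/c²)
= (0.727 + 0.885)/(1 + 0.727×0.885) = 1.612/1.64339 = 0.9809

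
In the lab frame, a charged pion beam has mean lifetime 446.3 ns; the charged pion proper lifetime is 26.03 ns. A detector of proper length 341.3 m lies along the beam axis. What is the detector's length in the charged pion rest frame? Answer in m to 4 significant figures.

L ≈ 19.91 m

Time dilation ⇒ γ = Δt/τ₀ = 446.3/26.03 = 17.1456
Length contraction: L = L₀/γ = 341.3/17.1456 = 19.91 m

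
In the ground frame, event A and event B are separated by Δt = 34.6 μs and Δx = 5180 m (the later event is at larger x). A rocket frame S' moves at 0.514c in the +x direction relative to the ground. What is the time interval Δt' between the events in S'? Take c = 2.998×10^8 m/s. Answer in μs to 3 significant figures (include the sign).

γ = 1/√(1 − 0.514²) = 1.1658
Δt' = γ(Δt − vΔx/c²) = 1.1658 × (34.6 μs − 0.514×5180 m / (2.998×10^8 m/s))
= 1.1658 × (25.719 μs) = 30.0 μs

Δt' ≈ 30.0 μs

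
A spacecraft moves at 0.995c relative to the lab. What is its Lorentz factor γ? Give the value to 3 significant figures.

γ = 1/√(1 − β²) = 1/√(1 − 0.995²) = 1/√(0.0099750) = 10.0

γ ≈ 10.0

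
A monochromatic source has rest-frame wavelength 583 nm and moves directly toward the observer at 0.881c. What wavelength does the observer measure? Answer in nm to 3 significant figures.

Relativistic Doppler: λ_obs = λ_src √((1−β)/(1+β))
= 583 × √(0.11900/1.8810) = 583 × 0.25152 = 147 nm

λ_obs ≈ 147 nm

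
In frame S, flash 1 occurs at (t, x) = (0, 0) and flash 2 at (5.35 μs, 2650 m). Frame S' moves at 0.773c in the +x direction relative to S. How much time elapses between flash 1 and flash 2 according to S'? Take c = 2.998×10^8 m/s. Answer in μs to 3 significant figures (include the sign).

Δt' ≈ -2.34 μs

γ = 1/√(1 − 0.773²) = 1.5763
Δt' = γ(Δt − vΔx/c²) = 1.5763 × (5.35 μs − 0.773×2650 m / (2.998×10^8 m/s))
= 1.5763 × (-1.4827 μs) = -2.34 μs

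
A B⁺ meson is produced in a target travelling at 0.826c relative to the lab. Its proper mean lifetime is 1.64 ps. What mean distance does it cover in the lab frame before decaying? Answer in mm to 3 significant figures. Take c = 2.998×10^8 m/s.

γ = 1/√(1 − 0.826²) = 1.7741
Dilated lifetime: Δt = γτ₀ = 1.7741 × 1.64 ps = 2.9095 ps
d = vΔt = 0.826c × 2.9095 ps = 2.4763×10^8 m/s × 2.9095×10^-12 s = 0.720 mm

d ≈ 0.720 mm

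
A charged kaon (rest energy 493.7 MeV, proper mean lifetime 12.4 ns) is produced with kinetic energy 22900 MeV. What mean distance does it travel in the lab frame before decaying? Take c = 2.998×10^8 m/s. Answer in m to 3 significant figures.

d ≈ 176 m

γ = 1 + K/(m₀c²) = 1 + 22900/493.7 = 47.384
β = √(1 − 1/γ²) = 0.99978
Dilated lifetime: γτ₀ = 47.384 × 12.4 ns = 587.57 ns
d = βc·γτ₀ = 0.99978 × (2.998×10^8 m/s) × 5.8757×10^-7 s = 176 m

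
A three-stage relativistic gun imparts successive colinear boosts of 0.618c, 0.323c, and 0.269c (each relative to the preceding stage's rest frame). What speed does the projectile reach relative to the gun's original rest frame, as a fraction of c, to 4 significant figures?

u ≈ 0.8699c

Compose boost 2: (0.323 + 0.618)/(1 + 0.323×0.618) = 0.9410/1.19961 = 0.784419
Compose boost 3: (0.269 + 0.784419)/(1 + 0.269×0.784419) = 1.05342/1.21101 = 0.8699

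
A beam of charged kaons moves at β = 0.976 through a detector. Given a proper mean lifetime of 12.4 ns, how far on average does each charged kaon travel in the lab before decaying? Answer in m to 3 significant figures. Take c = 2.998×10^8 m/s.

γ = 1/√(1 − 0.976²) = 4.5920
Dilated lifetime: Δt = γτ₀ = 4.5920 × 12.4 ns = 56.941 ns
d = vΔt = 0.976c × 56.941 ns = 2.9260×10^8 m/s × 5.6941×10^-8 s = 16.7 m

d ≈ 16.7 m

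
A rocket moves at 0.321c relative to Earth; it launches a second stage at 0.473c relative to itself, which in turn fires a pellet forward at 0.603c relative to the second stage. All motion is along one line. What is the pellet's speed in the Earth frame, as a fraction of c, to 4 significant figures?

Compose boost 2: (0.473 + 0.321)/(1 + 0.473×0.321) = 0.7940/1.15183 = 0.689336
Compose boost 3: (0.603 + 0.689336)/(1 + 0.603×0.689336) = 1.29234/1.41567 = 0.9129

u ≈ 0.9129c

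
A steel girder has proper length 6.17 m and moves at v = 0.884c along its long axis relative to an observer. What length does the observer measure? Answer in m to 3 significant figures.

L ≈ 2.88 m

γ = 1/√(1 − 0.884²) = 2.1391
Length contraction: L = L₀/γ = 6.17/2.1391 = 2.88 m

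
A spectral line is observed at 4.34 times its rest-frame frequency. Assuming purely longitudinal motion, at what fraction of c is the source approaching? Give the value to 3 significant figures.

β ≈ 0.899

f_obs/f_src = √((1+β)/(1−β)) = 4.34  ⇒  (1+β)/(1−β) = 18.836
β = |1 − D²|/(1 + D²) = |1 − 18.836|/(1 + 18.836) = 0.899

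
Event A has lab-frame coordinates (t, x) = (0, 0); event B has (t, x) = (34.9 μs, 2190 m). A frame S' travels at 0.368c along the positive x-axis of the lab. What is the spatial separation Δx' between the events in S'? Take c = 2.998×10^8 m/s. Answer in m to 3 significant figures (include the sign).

Δx' ≈ -1790 m

γ = 1/√(1 − 0.368²) = 1.0755
Δx' = γ(Δx − vΔt) = 1.0755 × (2190 m − 0.368×(2.998×10^8 m/s)×34.9×10^-6 s)
= 1.0755 × (-1660.4 m) = -1790 m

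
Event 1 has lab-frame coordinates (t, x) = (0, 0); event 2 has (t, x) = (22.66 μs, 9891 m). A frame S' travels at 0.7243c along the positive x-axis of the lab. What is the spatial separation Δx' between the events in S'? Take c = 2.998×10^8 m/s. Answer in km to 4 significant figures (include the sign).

γ = 1/√(1 − 0.7243²) = 1.45036
Δx' = γ(Δx − vΔt) = 1.45036 × (9891 m − 0.7243×(2.998×10^8 m/s)×22.66×10^-6 s)
= 1.45036 × (4970.49 m) = 7.209 km

Δx' ≈ 7.209 km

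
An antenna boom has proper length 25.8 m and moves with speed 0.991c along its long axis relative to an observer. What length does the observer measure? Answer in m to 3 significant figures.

L ≈ 3.45 m

γ = 1/√(1 − 0.991²) = 7.4704
Length contraction: L = L₀/γ = 25.8/7.4704 = 3.45 m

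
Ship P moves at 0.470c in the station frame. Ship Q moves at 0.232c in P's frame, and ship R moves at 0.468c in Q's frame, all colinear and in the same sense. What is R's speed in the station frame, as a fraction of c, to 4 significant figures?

u ≈ 0.8494c

Compose boost 2: (0.232 + 0.470)/(1 + 0.232×0.470) = 0.7020/1.10904 = 0.632980
Compose boost 3: (0.468 + 0.632980)/(1 + 0.468×0.632980) = 1.10098/1.29623 = 0.8494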